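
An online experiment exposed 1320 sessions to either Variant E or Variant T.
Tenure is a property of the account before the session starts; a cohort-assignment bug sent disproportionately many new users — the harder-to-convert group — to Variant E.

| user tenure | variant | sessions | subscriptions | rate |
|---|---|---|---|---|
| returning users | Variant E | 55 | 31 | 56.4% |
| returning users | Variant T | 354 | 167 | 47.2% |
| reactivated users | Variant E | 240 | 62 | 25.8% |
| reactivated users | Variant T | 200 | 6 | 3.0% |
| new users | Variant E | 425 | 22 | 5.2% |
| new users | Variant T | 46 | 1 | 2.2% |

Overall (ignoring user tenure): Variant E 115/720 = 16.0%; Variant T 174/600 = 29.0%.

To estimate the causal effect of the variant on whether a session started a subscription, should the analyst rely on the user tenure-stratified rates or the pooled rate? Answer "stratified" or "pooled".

stratified

Within every user tenure level Variant E has the higher rate, yet pooled Variant T does — Simpson's reversal.
User tenure satisfies the back-door criterion: it is not a descendant of the variant, and it blocks the spurious path from variant to outcome. Adjusting for it (i.e., using the within-user tenure rates) gives the causal effect.
Within each level — returning users: 56.4% vs 47.2%; reactivated users: 25.8% vs 3.0%; new users: 5.2% vs 2.2% — Variant E is higher every time.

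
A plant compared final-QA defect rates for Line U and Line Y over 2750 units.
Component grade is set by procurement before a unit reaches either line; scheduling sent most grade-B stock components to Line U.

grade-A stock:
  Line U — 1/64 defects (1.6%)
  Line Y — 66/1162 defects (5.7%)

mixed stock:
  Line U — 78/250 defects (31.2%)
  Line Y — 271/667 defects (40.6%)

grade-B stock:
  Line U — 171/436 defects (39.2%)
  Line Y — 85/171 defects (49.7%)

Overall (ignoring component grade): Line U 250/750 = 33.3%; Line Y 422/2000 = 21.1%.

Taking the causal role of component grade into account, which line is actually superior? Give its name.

Component grade is set before the line has any effect — it is not caused by the line — and it independently drives the outcome. That makes it a confounder, so the causal comparison is within component grade levels.
Within each level — grade-A stock: 1.6% vs 5.7%; mixed stock: 31.2% vs 40.6%; grade-B stock: 39.2% vs 49.7% — Line U is lower every time.

Line U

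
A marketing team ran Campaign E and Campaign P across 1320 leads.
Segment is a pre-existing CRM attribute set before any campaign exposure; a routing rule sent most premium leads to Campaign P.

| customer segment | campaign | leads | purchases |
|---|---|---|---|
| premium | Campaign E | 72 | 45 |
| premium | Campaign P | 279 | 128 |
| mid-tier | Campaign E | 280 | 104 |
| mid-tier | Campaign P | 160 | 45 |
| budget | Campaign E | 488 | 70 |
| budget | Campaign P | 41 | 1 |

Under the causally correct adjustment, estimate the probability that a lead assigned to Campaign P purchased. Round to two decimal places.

0.23

The stratified and pooled comparisons disagree (Campaign E wins within each customer segment; Campaign P wins overall), so the answer turns on the causal role of customer segment.
The imbalance in customer segment arose from how leads were allocated, not from anything the campaign did; and customer segment independently affects the outcome. The pooled gap is confounded — condition on customer segment.
Standardising Campaign P to the population customer segment mix: 0.266·128/279 + 0.333·45/160 + 0.401·1/41 = 0.226.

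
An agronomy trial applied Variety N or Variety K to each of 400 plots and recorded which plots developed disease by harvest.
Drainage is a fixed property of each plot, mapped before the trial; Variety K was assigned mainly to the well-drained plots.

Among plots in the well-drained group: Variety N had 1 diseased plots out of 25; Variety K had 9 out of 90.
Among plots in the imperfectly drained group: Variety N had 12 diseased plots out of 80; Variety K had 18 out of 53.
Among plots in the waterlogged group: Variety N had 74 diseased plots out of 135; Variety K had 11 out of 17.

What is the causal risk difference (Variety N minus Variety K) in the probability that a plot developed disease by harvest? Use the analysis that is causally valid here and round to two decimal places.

Field drainage satisfies the back-door criterion: it is not a descendant of the variety, and it blocks the spurious path from variety to outcome. Adjusting for it (i.e., using the within-field drainage rates) gives the causal effect.
Adjusting over the population distribution of field drainage: 0.287·(0.040−0.100) + 0.333·(0.150−0.340) + 0.380·(0.548−0.647) = -0.118.

-0.12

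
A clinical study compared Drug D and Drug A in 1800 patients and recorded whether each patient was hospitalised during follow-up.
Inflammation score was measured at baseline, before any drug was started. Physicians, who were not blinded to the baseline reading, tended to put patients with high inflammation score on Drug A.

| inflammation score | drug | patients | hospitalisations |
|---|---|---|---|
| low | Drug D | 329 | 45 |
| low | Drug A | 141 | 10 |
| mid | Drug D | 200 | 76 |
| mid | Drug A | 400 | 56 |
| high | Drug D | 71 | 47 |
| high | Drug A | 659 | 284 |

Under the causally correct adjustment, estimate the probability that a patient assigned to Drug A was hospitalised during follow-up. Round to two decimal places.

Within every inflammation score level Drug A has the lower rate, yet pooled Drug D does — Simpson's reversal.
Inflammation score satisfies the back-door criterion: it is not a descendant of the drug, and it blocks the spurious path from drug to outcome. Adjusting for it (i.e., using the within-inflammation score rates) gives the causal effect.
Standardising Drug A to the population inflammation score mix: 0.261·10/141 + 0.333·56/400 + 0.406·284/659 = 0.240.

0.24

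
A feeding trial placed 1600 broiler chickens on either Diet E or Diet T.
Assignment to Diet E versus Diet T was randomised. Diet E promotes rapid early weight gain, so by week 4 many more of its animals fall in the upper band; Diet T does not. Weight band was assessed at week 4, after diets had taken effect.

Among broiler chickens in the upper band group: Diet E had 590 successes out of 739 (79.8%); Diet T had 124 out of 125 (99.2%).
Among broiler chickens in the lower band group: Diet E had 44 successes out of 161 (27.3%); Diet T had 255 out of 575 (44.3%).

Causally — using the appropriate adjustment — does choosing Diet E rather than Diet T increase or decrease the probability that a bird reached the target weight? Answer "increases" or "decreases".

increases

The stratified and pooled comparisons disagree (Diet T wins within each week-4 weight band; Diet E wins overall), so the answer turns on the causal role of week-4 weight band.
Stratifying would compare diets among broiler chickens the diets themselves sorted into week-4 weight band groups — a form of selection on an intermediate. The unconditioned pooled rates give the total causal effect.
Pooled: Diet E 70.4% vs Diet T 54.1%; Diet E is higher overall.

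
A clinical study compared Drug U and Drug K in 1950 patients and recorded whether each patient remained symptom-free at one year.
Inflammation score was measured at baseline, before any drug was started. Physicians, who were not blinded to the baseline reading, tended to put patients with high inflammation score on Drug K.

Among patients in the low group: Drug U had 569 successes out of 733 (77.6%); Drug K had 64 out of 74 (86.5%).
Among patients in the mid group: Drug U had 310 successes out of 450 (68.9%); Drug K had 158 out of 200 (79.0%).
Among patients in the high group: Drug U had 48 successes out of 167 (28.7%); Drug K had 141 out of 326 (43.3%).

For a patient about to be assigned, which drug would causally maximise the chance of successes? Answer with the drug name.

Nothing the drug does changes inflammation score; the imbalance is an allocation artefact. With inflammation score also predicting the outcome, the pooled figure is confounded, and the within-stratum comparison is the causal one.
Within each level — low: 77.6% vs 86.5%; mid: 68.9% vs 79.0%; high: 28.7% vs 43.3% — Drug K is higher every time.

Drug K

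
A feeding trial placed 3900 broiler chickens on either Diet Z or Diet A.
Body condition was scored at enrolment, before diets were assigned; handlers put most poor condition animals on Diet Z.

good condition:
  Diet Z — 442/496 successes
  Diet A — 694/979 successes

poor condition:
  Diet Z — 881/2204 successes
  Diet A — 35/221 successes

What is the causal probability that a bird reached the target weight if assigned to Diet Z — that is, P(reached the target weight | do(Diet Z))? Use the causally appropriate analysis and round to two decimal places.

Since starting body condition is a pre-existing factor (not a product of the diet) and it affects the outcome on its own, it is a confounder. The stratified rates, not the pooled rate, identify the causal effect.
Standardising Diet Z to the population starting body condition mix: 0.378·442/496 + 0.622·881/2204 = 0.586.

0.59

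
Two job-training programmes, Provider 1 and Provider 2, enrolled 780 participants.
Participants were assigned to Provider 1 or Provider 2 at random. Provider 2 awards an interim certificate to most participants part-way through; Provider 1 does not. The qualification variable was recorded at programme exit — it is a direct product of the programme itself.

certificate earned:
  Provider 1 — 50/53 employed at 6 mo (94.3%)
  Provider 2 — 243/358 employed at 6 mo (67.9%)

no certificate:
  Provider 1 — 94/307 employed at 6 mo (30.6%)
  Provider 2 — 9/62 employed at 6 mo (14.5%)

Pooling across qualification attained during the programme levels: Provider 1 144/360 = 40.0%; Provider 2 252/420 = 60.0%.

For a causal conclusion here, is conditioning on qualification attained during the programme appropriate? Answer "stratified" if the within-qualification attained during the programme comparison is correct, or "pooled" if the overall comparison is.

Because the programme influences qualification attained during the programme, qualification attained during the programme is a post-treatment mediator, not a confounder. Stratifying on it would bias the estimate; the causal effect is the crude pooled difference.
Pooled: Provider 1 40.0% vs Provider 2 60.0%; Provider 2 is higher overall.

pooled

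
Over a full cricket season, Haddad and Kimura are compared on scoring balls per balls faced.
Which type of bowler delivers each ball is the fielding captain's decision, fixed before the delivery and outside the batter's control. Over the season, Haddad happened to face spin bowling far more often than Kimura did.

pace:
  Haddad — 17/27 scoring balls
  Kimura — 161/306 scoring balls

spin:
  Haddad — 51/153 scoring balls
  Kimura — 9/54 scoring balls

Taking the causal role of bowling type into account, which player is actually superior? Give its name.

Bowling type is set before the player has any effect — it is not caused by the player — and it independently drives the outcome. That makes it a confounder, so the causal comparison is within bowling type levels.
Within each level — pace: 63.0% vs 52.6%; spin: 33.3% vs 16.7% — Haddad is higher every time.

Haddad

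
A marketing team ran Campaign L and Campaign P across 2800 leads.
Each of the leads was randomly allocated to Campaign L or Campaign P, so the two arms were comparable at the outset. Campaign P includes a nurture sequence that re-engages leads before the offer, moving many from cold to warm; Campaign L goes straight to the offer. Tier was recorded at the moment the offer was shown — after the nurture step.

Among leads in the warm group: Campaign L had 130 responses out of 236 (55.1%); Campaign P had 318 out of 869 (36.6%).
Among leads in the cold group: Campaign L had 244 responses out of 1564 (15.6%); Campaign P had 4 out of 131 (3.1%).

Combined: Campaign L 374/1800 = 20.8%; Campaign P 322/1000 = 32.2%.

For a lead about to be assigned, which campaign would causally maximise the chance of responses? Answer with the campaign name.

Stratifying would compare campaigns among leads the campaigns themselves sorted into engagement tier groups — a form of selection on an intermediate. The unconditioned pooled rates give the total causal effect.
Pooled: Campaign L 20.8% vs Campaign P 32.2%; Campaign P is higher overall.

Campaign P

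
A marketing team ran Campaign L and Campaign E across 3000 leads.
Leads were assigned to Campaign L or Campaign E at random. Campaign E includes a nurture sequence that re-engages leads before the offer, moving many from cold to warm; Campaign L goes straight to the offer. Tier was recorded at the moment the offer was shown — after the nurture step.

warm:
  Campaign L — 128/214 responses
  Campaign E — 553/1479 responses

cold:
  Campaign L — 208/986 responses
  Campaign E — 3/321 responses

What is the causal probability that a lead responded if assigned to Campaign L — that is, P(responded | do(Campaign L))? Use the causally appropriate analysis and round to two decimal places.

0.28

The distribution of engagement tier is itself part of what the campaign does — it is an intermediate outcome. Holding it fixed would remove that part of the effect; the total effect is the pooled difference.
So P(outcome | do(Campaign L)) is just the pooled rate for Campaign L: 336/1200 = 0.280.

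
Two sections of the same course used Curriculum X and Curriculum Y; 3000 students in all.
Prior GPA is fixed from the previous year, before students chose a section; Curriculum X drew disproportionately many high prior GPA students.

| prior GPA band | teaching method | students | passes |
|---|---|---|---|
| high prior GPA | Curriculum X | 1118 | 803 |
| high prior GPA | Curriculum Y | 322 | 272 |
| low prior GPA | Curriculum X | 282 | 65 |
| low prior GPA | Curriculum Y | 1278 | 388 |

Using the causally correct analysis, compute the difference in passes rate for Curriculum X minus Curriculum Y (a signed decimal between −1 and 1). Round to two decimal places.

Curriculum Y is higher inside every prior GPA band stratum but Curriculum X is higher in aggregate. Whether to stratify depends on how prior GPA band relates to the teaching method.
Prior GPA band differs across teaching methods for reasons unrelated to any effect of the teaching method itself, and it separately predicts the outcome — a classic confounder. We must compare within prior GPA band levels.
Adjusting over the population distribution of prior GPA band: 0.480·(0.718−0.845) + 0.520·(0.230−0.304) = -0.099.

-0.10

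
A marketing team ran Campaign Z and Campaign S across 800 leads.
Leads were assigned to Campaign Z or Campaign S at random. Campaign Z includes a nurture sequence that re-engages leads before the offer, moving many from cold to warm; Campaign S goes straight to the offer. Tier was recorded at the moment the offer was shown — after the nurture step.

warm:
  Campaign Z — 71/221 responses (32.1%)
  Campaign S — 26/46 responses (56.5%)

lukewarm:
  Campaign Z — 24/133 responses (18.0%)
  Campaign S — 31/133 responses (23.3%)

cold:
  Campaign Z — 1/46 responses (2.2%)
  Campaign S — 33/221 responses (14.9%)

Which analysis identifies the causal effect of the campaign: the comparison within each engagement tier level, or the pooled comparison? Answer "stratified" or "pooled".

pooled

Because the campaign influences engagement tier, engagement tier is a post-treatment mediator, not a confounder. Stratifying on it would bias the estimate; the causal effect is the crude pooled difference.
Pooled: Campaign Z 24.0% vs Campaign S 22.5%; Campaign Z is higher overall.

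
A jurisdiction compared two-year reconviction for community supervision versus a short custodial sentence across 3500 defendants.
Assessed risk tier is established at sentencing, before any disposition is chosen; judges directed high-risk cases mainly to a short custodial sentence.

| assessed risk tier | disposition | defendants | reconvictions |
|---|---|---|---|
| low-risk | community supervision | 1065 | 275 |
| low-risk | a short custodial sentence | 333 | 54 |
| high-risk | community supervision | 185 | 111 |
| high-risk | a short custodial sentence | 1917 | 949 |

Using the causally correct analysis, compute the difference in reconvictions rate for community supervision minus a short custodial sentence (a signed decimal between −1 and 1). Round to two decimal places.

Assessed risk tier is set before the disposition has any effect — it is not caused by the disposition — and it independently drives the outcome. That makes it a confounder, so the causal comparison is within assessed risk tier levels.
Adjusting over the population distribution of assessed risk tier: 0.399·(0.258−0.162) + 0.601·(0.600−0.495) = +0.101.

+0.10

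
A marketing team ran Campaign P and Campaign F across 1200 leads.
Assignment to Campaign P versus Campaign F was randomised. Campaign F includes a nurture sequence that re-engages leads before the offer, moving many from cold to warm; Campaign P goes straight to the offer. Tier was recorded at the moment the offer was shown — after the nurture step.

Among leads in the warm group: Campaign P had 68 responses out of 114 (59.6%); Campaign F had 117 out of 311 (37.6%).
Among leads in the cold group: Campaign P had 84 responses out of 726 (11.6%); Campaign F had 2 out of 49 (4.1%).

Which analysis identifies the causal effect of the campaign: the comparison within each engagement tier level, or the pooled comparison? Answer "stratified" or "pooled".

The engagement tier-specific comparison favours Campaign P throughout, but the pooled figures favour Campaign F. The question is whether to condition on engagement tier.
Engagement tier is downstream of the campaign. One should not condition on a consequence of treatment, so the overall rates are the right comparison.
Pooled: Campaign P 18.1% vs Campaign F 33.1%; Campaign F is higher overall.

pooled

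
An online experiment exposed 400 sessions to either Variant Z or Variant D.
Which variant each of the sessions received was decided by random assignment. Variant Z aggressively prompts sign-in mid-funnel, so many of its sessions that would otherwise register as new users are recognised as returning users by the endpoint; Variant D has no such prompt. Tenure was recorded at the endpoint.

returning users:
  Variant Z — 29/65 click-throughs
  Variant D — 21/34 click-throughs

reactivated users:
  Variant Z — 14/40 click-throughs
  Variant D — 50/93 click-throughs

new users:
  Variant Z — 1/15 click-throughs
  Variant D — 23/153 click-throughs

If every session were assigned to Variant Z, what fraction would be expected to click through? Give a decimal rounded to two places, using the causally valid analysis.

0.37

The stratified and pooled comparisons disagree (Variant D wins within each user tenure; Variant Z wins overall), so the answer turns on the causal role of user tenure.
User tenure lies on the pathway variant → user tenure → outcome, so adjusting for it blocks the indirect effect. For the total causal effect of variant, use the unadjusted pooled rates.
So P(outcome | do(Variant Z)) is just the pooled rate for Variant Z: 44/120 = 0.367.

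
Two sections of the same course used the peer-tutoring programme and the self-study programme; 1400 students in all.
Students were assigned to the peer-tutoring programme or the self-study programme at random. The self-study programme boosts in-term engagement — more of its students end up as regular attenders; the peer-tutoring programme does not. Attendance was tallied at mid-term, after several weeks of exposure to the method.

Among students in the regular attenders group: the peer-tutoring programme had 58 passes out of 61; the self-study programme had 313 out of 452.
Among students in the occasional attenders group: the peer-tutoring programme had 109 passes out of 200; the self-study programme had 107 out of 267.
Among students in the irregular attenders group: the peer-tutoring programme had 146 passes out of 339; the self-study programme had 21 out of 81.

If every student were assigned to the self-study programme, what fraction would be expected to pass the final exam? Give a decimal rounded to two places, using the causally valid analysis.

Mid-term attendance here is a post-treatment variable shaped by the teaching method; conditioning on it would introduce bias rather than remove it. The overall comparison is the causal one.
So P(outcome | do(the self-study programme)) is just the pooled rate for the self-study programme: 441/800 = 0.551.

0.55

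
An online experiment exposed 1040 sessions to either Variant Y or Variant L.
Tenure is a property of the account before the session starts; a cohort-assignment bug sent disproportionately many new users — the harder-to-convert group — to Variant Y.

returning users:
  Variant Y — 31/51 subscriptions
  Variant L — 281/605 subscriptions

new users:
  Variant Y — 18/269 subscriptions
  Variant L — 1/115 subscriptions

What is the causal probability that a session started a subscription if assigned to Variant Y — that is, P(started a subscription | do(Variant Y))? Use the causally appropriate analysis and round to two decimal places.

0.41

Since user tenure is a pre-existing factor (not a product of the variant) and it affects the outcome on its own, it is a confounder. The stratified rates, not the pooled rate, identify the causal effect.
Standardising Variant Y to the population user tenure mix: 0.631·31/51 + 0.369·18/269 = 0.408.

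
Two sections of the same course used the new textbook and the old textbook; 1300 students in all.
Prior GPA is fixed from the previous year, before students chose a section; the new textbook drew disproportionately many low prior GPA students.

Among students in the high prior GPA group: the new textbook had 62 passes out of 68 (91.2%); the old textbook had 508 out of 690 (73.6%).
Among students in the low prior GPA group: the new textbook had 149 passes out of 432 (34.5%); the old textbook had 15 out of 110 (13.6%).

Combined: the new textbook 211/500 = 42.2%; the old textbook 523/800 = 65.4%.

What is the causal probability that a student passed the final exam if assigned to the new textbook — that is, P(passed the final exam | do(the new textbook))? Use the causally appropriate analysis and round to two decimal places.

0.68

The prior GPA band-specific comparison favours the new textbook throughout, but the pooled figures favour the old textbook. The question is whether to condition on prior GPA band.
Prior GPA band differs across teaching methods for reasons unrelated to any effect of the teaching method itself, and it separately predicts the outcome — a classic confounder. We must compare within prior GPA band levels.
Standardising the new textbook to the population prior GPA band mix: 0.583·62/68 + 0.417·149/432 = 0.675.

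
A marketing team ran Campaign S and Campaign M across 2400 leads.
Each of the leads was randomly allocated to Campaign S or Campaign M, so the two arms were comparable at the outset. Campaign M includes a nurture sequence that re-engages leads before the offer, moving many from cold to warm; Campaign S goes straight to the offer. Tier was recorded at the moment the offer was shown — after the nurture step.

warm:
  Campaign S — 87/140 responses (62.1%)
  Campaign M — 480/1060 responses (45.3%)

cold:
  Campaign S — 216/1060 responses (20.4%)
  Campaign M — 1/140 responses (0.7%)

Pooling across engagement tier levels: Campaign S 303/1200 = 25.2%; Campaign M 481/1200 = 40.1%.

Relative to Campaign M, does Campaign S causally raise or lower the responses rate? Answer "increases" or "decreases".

Because the campaign influences engagement tier, engagement tier is a post-treatment mediator, not a confounder. Stratifying on it would bias the estimate; the causal effect is the crude pooled difference.
Pooled: Campaign S 25.2% vs Campaign M 40.1%; Campaign M is higher overall.

decreases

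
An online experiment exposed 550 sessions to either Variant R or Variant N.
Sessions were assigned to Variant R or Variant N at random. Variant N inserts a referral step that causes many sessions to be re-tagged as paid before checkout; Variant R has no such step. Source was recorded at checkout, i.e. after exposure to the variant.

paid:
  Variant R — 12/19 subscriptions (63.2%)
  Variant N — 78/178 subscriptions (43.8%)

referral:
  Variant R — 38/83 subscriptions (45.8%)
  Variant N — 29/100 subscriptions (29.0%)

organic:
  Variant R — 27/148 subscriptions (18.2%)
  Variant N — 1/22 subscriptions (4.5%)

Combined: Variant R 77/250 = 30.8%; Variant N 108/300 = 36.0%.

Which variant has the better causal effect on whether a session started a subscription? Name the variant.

The stratified and pooled comparisons disagree (Variant R wins within each traffic source; Variant N wins overall), so the answer turns on the causal role of traffic source.
Traffic source is recorded after the variant and is itself shifted by it — it sits on the causal path from variant to outcome. Conditioning on a mediator would strip out part of the effect we want; the pooled comparison gives the total causal effect.
Pooled: Variant R 30.8% vs Variant N 36.0%; Variant N is higher overall.

Variant N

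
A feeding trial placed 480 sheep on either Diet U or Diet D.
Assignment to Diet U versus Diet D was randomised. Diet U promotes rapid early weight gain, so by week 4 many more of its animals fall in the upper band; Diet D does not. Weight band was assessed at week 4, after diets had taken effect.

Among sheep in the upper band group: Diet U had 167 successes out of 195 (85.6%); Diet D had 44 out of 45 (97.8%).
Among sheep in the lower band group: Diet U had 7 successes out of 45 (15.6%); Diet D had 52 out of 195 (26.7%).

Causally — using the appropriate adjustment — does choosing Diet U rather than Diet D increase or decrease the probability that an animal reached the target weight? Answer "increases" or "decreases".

increases

Week-4 weight band is recorded after the diet and is itself shifted by it — it sits on the causal path from diet to outcome. Conditioning on a mediator would strip out part of the effect we want; the pooled comparison gives the total causal effect.
Pooled: Diet U 72.5% vs Diet D 40.0%; Diet U is higher overall.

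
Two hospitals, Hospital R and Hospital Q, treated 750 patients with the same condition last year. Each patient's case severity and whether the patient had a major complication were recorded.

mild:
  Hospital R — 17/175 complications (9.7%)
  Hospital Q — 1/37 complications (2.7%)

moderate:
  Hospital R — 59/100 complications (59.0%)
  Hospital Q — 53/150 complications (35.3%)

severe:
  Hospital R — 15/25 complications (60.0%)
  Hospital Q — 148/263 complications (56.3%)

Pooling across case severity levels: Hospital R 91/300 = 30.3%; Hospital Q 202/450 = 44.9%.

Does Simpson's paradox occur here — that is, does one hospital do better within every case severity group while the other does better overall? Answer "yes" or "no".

yes

Within each case severity level (mild 9.7% vs 2.7%; moderate 59.0% vs 35.3%; severe 60.0% vs 56.3%), Hospital Q has the lower rate every time. Pooled: 30.3% vs 44.9% — Hospital R has the lower rate overall. The two comparisons disagree.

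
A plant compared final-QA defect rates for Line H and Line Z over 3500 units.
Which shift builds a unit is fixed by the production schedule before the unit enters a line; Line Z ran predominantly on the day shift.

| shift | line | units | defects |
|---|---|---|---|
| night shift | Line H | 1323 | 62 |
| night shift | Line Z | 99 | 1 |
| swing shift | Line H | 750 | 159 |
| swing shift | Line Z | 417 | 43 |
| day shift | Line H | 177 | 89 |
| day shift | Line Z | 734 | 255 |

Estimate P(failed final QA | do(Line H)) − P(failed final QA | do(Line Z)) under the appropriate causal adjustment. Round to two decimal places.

Shift is set before the line has any effect — it is not caused by the line — and it independently drives the outcome. That makes it a confounder, so the causal comparison is within shift levels.
Adjusting over the population distribution of shift: 0.406·(0.047−0.010) + 0.333·(0.212−0.103) + 0.260·(0.503−0.347) = +0.092.

+0.09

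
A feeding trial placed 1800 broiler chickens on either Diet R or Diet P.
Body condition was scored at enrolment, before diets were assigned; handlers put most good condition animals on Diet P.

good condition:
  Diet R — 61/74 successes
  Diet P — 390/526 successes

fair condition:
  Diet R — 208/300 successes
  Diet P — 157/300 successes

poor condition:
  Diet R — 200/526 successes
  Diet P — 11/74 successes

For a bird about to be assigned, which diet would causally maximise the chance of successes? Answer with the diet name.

Starting body condition satisfies the back-door criterion: it is not a descendant of the diet, and it blocks the spurious path from diet to outcome. Adjusting for it (i.e., using the within-starting body condition rates) gives the causal effect.
Within each level — good condition: 82.4% vs 74.1%; fair condition: 69.3% vs 52.3%; poor condition: 38.0% vs 14.9% — Diet R is higher every time.

Diet R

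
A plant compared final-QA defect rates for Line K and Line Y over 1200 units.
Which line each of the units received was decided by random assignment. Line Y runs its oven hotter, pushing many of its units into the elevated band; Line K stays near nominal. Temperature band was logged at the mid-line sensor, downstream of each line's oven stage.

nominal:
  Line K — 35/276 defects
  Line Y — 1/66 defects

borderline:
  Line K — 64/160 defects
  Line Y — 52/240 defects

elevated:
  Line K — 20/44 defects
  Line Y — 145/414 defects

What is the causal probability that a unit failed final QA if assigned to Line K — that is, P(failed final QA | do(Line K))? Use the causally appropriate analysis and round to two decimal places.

Line Y is lower inside every in-process temperature band stratum but Line K is lower in aggregate. Whether to stratify depends on how in-process temperature band relates to the line.
In-process temperature band is recorded after the line and is itself shifted by it — it sits on the causal path from line to outcome. Conditioning on a mediator would strip out part of the effect we want; the pooled comparison gives the total causal effect.
So P(outcome | do(Line K)) is just the pooled rate for Line K: 119/480 = 0.248.

0.25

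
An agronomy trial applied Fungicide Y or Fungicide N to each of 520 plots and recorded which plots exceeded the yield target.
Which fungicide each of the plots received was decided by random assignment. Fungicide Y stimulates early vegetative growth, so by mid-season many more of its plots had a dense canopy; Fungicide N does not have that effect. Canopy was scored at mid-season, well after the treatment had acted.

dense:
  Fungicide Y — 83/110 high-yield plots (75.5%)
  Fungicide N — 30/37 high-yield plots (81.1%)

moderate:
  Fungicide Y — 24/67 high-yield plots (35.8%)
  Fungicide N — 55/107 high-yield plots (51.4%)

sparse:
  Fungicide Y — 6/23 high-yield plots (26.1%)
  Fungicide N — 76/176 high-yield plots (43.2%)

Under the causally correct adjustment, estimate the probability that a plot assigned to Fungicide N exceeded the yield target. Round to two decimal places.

0.50

Fungicide N is higher inside every mid-season canopy stratum but Fungicide Y is higher in aggregate. Whether to stratify depends on how mid-season canopy relates to the fungicide.
Mid-season canopy lies on the pathway fungicide → mid-season canopy → outcome, so adjusting for it blocks the indirect effect. For the total causal effect of fungicide, use the unadjusted pooled rates.
So P(outcome | do(Fungicide N)) is just the pooled rate for Fungicide N: 161/320 = 0.503.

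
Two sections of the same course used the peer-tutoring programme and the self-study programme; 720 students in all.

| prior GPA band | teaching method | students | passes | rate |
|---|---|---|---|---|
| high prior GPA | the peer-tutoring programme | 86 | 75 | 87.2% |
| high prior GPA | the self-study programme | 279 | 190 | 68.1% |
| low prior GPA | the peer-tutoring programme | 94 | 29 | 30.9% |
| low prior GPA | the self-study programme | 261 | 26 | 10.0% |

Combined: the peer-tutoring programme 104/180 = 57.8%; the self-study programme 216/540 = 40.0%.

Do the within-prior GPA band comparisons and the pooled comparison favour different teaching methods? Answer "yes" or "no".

Within each prior GPA band level (high prior GPA 87.2% vs 68.1%; low prior GPA 30.9% vs 10.0%), the peer-tutoring programme has the higher rate every time. Pooled: 57.8% vs 40.0% — the peer-tutoring programme has the higher rate overall. They agree.

no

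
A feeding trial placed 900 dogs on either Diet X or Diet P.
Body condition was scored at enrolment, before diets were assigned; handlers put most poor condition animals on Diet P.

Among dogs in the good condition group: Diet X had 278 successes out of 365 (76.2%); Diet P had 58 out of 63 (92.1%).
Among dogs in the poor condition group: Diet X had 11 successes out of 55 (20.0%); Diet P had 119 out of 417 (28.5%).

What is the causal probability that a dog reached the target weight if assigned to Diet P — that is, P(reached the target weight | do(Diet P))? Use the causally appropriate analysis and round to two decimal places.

The starting body condition-specific comparison favours Diet P throughout, but the pooled figures favour Diet X. The question is whether to condition on starting body condition.
Starting body condition is set before the diet has any effect — it is not caused by the diet — and it independently drives the outcome. That makes it a confounder, so the causal comparison is within starting body condition levels.
Standardising Diet P to the population starting body condition mix: 0.476·58/63 + 0.524·119/417 = 0.587.

0.59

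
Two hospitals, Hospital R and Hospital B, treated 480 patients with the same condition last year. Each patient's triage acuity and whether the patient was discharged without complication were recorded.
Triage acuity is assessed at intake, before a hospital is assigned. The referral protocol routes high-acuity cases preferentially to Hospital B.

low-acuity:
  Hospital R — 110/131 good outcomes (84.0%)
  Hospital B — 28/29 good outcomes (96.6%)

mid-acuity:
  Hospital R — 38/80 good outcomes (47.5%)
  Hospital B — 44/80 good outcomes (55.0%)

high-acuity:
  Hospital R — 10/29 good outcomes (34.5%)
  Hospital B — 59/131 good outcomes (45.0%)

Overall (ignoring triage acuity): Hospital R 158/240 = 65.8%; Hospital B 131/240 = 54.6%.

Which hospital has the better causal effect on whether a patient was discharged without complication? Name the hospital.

The stratified and pooled comparisons disagree (Hospital B wins within each triage acuity; Hospital R wins overall), so the answer turns on the causal role of triage acuity.
Since triage acuity is a pre-existing factor (not a product of the hospital) and it affects the outcome on its own, it is a confounder. The stratified rates, not the pooled rate, identify the causal effect.
Within each level — low-acuity: 84.0% vs 96.6%; mid-acuity: 47.5% vs 55.0%; high-acuity: 34.5% vs 45.0% — Hospital B is higher every time.

Hospital B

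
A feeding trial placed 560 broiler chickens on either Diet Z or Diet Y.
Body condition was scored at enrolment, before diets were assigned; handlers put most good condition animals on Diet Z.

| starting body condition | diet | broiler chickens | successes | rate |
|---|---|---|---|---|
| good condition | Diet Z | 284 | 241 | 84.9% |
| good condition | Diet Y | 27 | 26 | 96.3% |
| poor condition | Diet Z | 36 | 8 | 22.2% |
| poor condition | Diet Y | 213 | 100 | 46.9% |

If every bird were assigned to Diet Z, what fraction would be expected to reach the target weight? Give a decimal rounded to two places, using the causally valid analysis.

0.57

Here starting body condition is a common cause — it drives both which diet a case falls under and the outcome. The crude comparison mixes populations; the stratum-specific rates are the causally relevant ones.
Standardising Diet Z to the population starting body condition mix: 0.555·241/284 + 0.445·8/36 = 0.570.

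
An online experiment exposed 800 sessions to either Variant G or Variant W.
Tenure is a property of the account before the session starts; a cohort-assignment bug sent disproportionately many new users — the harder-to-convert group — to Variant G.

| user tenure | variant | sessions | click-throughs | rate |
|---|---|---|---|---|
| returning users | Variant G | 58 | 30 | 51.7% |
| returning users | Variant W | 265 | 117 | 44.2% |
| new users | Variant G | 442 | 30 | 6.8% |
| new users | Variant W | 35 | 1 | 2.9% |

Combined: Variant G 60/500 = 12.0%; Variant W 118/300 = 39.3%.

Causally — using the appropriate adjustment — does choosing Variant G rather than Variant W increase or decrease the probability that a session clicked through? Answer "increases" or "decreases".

Variant G is higher inside every user tenure stratum but Variant W is higher in aggregate. Whether to stratify depends on how user tenure relates to the variant.
User tenure is set before the variant has any effect — it is not caused by the variant — and it independently drives the outcome. That makes it a confounder, so the causal comparison is within user tenure levels.
Within each level — returning users: 51.7% vs 44.2%; new users: 6.8% vs 2.9% — Variant G is higher every time.

increases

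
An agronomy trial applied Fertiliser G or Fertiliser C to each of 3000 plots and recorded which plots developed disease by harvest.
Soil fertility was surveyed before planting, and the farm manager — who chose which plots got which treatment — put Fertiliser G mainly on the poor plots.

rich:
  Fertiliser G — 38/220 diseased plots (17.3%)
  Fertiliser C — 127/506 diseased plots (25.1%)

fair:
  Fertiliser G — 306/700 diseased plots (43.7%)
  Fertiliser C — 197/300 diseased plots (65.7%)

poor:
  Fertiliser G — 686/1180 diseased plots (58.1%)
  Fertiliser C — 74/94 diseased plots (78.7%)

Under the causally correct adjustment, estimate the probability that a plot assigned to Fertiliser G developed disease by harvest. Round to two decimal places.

Fertiliser G is lower inside every soil fertility stratum but Fertiliser C is lower in aggregate. Whether to stratify depends on how soil fertility relates to the fertiliser.
Soil fertility differs across fertilisers for reasons unrelated to any effect of the fertiliser itself, and it separately predicts the outcome — a classic confounder. We must compare within soil fertility levels.
Standardising Fertiliser G to the population soil fertility mix: 0.242·38/220 + 0.333·306/700 + 0.425·686/1180 = 0.434.

0.43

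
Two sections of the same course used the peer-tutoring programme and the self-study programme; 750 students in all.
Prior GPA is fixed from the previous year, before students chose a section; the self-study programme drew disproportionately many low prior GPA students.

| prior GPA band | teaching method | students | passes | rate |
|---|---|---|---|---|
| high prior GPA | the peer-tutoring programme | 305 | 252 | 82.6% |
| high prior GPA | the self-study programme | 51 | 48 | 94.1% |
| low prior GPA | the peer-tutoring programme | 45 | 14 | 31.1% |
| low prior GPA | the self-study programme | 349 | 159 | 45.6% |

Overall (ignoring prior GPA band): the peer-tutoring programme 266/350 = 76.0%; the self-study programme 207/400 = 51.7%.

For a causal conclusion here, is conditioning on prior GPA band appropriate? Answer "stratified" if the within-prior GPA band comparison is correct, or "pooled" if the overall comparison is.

stratified

The prior GPA band-specific comparison favours the self-study programme throughout, but the pooled figures favour the peer-tutoring programme. The question is whether to condition on prior GPA band.
The imbalance in prior GPA band arose from how students were allocated, not from anything the teaching method did; and prior GPA band independently affects the outcome. The pooled gap is confounded — condition on prior GPA band.
Within each level — high prior GPA: 82.6% vs 94.1%; low prior GPA: 31.1% vs 45.6% — the self-study programme is higher every time.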